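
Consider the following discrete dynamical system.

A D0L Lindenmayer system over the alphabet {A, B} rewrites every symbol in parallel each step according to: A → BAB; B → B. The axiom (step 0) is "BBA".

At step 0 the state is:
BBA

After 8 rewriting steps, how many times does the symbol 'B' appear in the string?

18

step 0: BBA
step 1: BBBAB
step 2: BBBBABB
step 3: BBBBBABBB
step 4: BBBBBBABBBB
step 5: BBBBBBBABBBBB
step 6: BBBBBBBBABBBBBB
step 7: BBBBBBBBBABBBBBBB
step 8: BBBBBBBBBBABBBBBBBB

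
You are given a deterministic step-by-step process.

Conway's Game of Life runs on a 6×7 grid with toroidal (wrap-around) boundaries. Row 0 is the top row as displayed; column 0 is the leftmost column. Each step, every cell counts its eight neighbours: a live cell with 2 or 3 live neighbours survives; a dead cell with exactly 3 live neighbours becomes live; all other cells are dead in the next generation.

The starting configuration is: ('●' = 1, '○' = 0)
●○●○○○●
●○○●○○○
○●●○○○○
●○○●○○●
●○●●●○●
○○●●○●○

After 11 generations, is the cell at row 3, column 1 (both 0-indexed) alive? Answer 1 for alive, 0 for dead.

gen 0: ●○●○○○●
●○○●○○○
○●●○○○○
●○○●○○●
●○●●●○●
○○●●○●○
gen 1: ●○●○●○●
●○○●○○●
○●●●○○●
○○○○●●●
●○○○○○○
○○○○○●○
gen 2: ●●○●●○○
○○○○●○○
○●●●○○○
○●●●●●●
○○○○●○○
●●○○○●○
gen 3: ●●●●●●●
●○○○●○○
●●○○○○○
●●○○○●○
○○○○○○○
●●●●○●●
gen 4: ○○○○○○○
○○○○●○○
○○○○○○○
●●○○○○●
○○○○●●○
○○○○○○○
gen 5: ○○○○○○○
○○○○○○○
●○○○○○○
●○○○○●●
●○○○○●●
○○○○○○○
gen 6: ○○○○○○○
○○○○○○○
●○○○○○○
○●○○○●○
●○○○○●○
○○○○○○●
gen 7: ○○○○○○○
○○○○○○○
○○○○○○○
●●○○○○○
●○○○○●○
○○○○○○●
gen 8: ○○○○○○○
○○○○○○○
○○○○○○○
●●○○○○●
●●○○○○○
○○○○○○●
gen 9: ○○○○○○○
○○○○○○○
●○○○○○○
○●○○○○●
○●○○○○○
●○○○○○○
gen 10: ○○○○○○○
○○○○○○○
●○○○○○○
○●○○○○○
○●○○○○○
○○○○○○○
gen 11: ○○○○○○○
○○○○○○○
○○○○○○○
●●○○○○○
○○○○○○○
○○○○○○○

1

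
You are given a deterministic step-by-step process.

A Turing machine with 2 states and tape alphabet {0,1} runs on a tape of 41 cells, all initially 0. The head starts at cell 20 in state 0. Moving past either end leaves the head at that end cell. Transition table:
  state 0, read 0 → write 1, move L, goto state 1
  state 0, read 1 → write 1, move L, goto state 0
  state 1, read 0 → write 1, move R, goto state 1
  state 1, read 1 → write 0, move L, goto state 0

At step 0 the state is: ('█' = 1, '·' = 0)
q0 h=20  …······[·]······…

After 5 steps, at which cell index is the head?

17

k=0  q0 h=20  …······[·]······…
k=1  q1 h=19  …······[·]█·····…
k=2  q1 h=20  …·····█[█]······…
k=3  q0 h=19  …······[█]······…
k=4  q0 h=18  …······[·]█·····…
k=5  q1 h=17  …······[·]██····…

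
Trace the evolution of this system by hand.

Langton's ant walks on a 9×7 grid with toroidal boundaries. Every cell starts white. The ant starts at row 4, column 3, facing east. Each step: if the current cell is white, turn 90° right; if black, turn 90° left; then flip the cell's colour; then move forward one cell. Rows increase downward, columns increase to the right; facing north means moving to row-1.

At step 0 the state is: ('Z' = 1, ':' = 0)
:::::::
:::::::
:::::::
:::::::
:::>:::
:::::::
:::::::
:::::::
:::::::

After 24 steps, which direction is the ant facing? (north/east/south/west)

[0] :::::::
:::::::
:::::::
:::::::
:::>:::
:::::::
:::::::
:::::::
:::::::
[1] :::::::
:::::::
:::::::
:::::::
:::Z:::
:::v:::
:::::::
:::::::
:::::::
[2] :::::::
:::::::
:::::::
:::::::
:::Z:::
::<Z:::
:::::::
:::::::
:::::::
[3] :::::::
:::::::
:::::::
:::::::
::^Z:::
::ZZ:::
:::::::
:::::::
:::::::
[4] :::::::
:::::::
:::::::
:::::::
::Z>:::
::ZZ:::
:::::::
:::::::
:::::::
[5] :::::::
:::::::
:::::::
:::^:::
::Z::::
::ZZ:::
:::::::
:::::::
:::::::
[6] :::::::
:::::::
:::::::
:::Z>::
::Z::::
::ZZ:::
:::::::
:::::::
:::::::
[7] :::::::
:::::::
:::::::
:::ZZ::
::Z:v::
::ZZ:::
:::::::
:::::::
:::::::
[8] :::::::
:::::::
:::::::
:::ZZ::
::Z<Z::
::ZZ:::
:::::::
:::::::
:::::::
[9] :::::::
:::::::
:::::::
:::^Z::
::ZZZ::
::ZZ:::
:::::::
:::::::
:::::::
[10] :::::::
:::::::
:::::::
::<:Z::
::ZZZ::
::ZZ:::
:::::::
:::::::
:::::::
[11] :::::::
:::::::
::^::::
::Z:Z::
::ZZZ::
::ZZ:::
:::::::
:::::::
:::::::
[12] :::::::
:::::::
::Z>:::
::Z:Z::
::ZZZ::
::ZZ:::
:::::::
:::::::
:::::::
[13] :::::::
:::::::
::ZZ:::
::ZvZ::
::ZZZ::
::ZZ:::
:::::::
:::::::
:::::::
[14] :::::::
:::::::
::ZZ:::
::<ZZ::
::ZZZ::
::ZZ:::
:::::::
:::::::
:::::::
[15] :::::::
:::::::
::ZZ:::
:::ZZ::
::vZZ::
::ZZ:::
:::::::
:::::::
:::::::
[16] :::::::
:::::::
::ZZ:::
:::ZZ::
:::>Z::
::ZZ:::
:::::::
:::::::
:::::::
[17] :::::::
:::::::
::ZZ:::
:::^Z::
::::Z::
::ZZ:::
:::::::
:::::::
:::::::
[18] :::::::
:::::::
::ZZ:::
::<:Z::
::::Z::
::ZZ:::
:::::::
:::::::
:::::::
[19] :::::::
:::::::
::^Z:::
::Z:Z::
::::Z::
::ZZ:::
:::::::
:::::::
:::::::
[20] :::::::
:::::::
:<:Z:::
::Z:Z::
::::Z::
::ZZ:::
:::::::
:::::::
:::::::
[21] :::::::
:^:::::
:Z:Z:::
::Z:Z::
::::Z::
::ZZ:::
:::::::
:::::::
:::::::
[22] :::::::
:Z>::::
:Z:Z:::
::Z:Z::
::::Z::
::ZZ:::
:::::::
:::::::
:::::::
[23] :::::::
:ZZ::::
:ZvZ:::
::Z:Z::
::::Z::
::ZZ:::
:::::::
:::::::
:::::::
[24] :::::::
:ZZ::::
:<ZZ:::
::Z:Z::
::::Z::
::ZZ:::
:::::::
:::::::
:::::::

west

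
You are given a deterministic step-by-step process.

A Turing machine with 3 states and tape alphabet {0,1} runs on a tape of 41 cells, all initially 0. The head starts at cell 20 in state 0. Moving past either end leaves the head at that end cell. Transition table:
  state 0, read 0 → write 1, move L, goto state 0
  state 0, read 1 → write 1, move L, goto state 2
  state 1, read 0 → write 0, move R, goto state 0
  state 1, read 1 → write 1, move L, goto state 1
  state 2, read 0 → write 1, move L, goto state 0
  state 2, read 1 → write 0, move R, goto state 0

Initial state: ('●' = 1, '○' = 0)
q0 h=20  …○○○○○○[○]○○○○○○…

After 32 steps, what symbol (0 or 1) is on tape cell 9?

k=0  q0 h=20  …○○○○○○[○]○○○○○○…
k=1  q0 h=19  …○○○○○○[○]●○○○○○…
k=2  q0 h=18  …○○○○○○[○]●●○○○○…
k=3  q0 h=17  …○○○○○○[○]●●●○○○…
k=4  q0 h=16  …○○○○○○[○]●●●●○○…
k=5  q0 h=15  …○○○○○○[○]●●●●●○…
k=6  q0 h=14  …○○○○○○[○]●●●●●●…
k=7  q0 h=13  …○○○○○○[○]●●●●●●…
k=8  q0 h=12  …○○○○○○[○]●●●●●●…
k=9  q0 h=11  …○○○○○○[○]●●●●●●…
k=10  q0 h=10  …○○○○○○[○]●●●●●●…
k=11  q0 h= 9  …○○○○○○[○]●●●●●●…
k=12  q0 h= 8  …○○○○○○[○]●●●●●●…
k=13  q0 h= 7  …○○○○○○[○]●●●●●●…
k=14  q0 h= 6  |○○○○○○[○]●●●●●●…
k=15  q0 h= 5  |○○○○○[○]●●●●●●…
k=16  q0 h= 4  |○○○○[○]●●●●●●…
k=17  q0 h= 3  |○○○[○]●●●●●●…
k=18  q0 h= 2  |○○[○]●●●●●●…
k=19  q0 h= 1  |○[○]●●●●●●…
k=20  q0 h= 0  |[○]●●●●●●…
k=21  q0 h= 0  |[●]●●●●●●…
k=22  q2 h= 0  |[●]●●●●●●…
k=23  q0 h= 1  |○[●]●●●●●●…
k=24  q2 h= 0  |[○]●●●●●●…
k=25  q0 h= 0  |[●]●●●●●●…
k=26  q2 h= 0  |[●]●●●●●●…
k=27  q0 h= 1  |○[●]●●●●●●…
k=28  q2 h= 0  |[○]●●●●●●…
k=29  q0 h= 0  |[●]●●●●●●…
k=30  q2 h= 0  |[●]●●●●●●…
k=31  q0 h= 1  |○[●]●●●●●●…
k=32  q2 h= 0  |[○]●●●●●●…

1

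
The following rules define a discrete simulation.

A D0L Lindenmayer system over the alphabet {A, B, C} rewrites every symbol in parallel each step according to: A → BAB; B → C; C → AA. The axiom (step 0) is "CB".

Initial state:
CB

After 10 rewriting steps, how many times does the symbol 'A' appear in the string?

k=0  CB
k=1  AAC
k=2  BABBABAA
k=3  CBABCCBABCBABBAB
k=4  AACBABCAAAACBABCAACBABCCBABC
k=5  BABBABAACBABCAABABBABBABBABAACBABCAABABBABAACBABCAAAACBABCAA
k=6  CBABCCBABCBABBABAACBABCAABABBABCBABCCBABCCBABCCBABCBABBABA…BABBABCBABCCBABCBABBABAACBABCAABABBABBABBABAACBABCAABABBAB  (len 124)
k=7  AACBABCAAAACBABCAACBABCCBABCBABBABAACBABCAABABBABCBABCCBAB…ABABBABCBABCCBABCCBABCCBABCBABBABAACBABCAABABBABCBABCCBABC  (len 236)
k=8  BABBABAACBABCAABABBABBABBABAACBABCAABABBABAACBABCAAAACBABC…BABCCBABCBABBABAACBABCAABABBABCBABCCBABCAACBABCAAAACBABCAA  (len 476)
k=9  CBABCCBABCBABBABAACBABCAABABBABCBABCCBABCCBABCCBABCBABBABA…CBABCAAAACBABCAABABBABAACBABCAABABBABBABBABAACBABCAABABBAB  (len 972)
k=10  AACBABCAAAACBABCAACBABCCBABCBABBABAACBABCAABABBABCBABCCBAB…ABABBABCBABCCBABCCBABCCBABCBABBABAACBABCAABABBABCBABCCBABC  (len 1916)

748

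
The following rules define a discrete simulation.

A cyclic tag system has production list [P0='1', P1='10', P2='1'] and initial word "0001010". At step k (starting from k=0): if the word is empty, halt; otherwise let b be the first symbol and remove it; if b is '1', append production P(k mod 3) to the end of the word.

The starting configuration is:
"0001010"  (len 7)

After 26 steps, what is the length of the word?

3

0) "0001010"  (len 7)
1) "001010"  (len 6)
2) "01010"  (len 5)
3) "1010"  (len 4)
4) "0101"  (len 4)
5) "101"  (len 3)
6) "011"  (len 3)
7) "11"  (len 2)
8) "110"  (len 3)
9) "101"  (len 3)
10) "011"  (len 3)
11) "11"  (len 2)
12) "11"  (len 2)
13) "11"  (len 2)
14) "110"  (len 3)
15) "101"  (len 3)
16) "011"  (len 3)
17) "11"  (len 2)
18) "11"  (len 2)
19) "11"  (len 2)
20) "110"  (len 3)
21) "101"  (len 3)
22) "011"  (len 3)
23) "11"  (len 2)
24) "11"  (len 2)
25) "11"  (len 2)
26) "110"  (len 3)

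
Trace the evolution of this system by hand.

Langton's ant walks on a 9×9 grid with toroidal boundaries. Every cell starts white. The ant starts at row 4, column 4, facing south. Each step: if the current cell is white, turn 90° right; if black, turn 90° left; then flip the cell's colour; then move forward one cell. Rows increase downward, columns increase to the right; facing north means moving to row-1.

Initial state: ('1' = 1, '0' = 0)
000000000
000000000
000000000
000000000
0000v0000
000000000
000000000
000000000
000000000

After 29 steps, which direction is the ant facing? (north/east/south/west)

west

gen 0: 000000000
000000000
000000000
000000000
0000v0000
000000000
000000000
000000000
000000000
gen 1: 000000000
000000000
000000000
000000000
000<10000
000000000
000000000
000000000
000000000
gen 2: 000000000
000000000
000000000
000^00000
000110000
000000000
000000000
000000000
000000000
gen 3: 000000000
000000000
000000000
0001>0000
000110000
000000000
000000000
000000000
000000000
gen 4: 000000000
000000000
000000000
000110000
0001v0000
000000000
000000000
000000000
000000000
gen 5: 000000000
000000000
000000000
000110000
00010>000
000000000
000000000
000000000
000000000
gen 6: 000000000
000000000
000000000
000110000
000101000
00000v000
000000000
000000000
000000000
gen 7: 000000000
000000000
000000000
000110000
000101000
0000<1000
000000000
000000000
000000000
gen 8: 000000000
000000000
000000000
000110000
0001^1000
000011000
000000000
000000000
000000000
gen 9: 000000000
000000000
000000000
000110000
00011>000
000011000
000000000
000000000
000000000
gen 10: 000000000
000000000
000000000
00011^000
000110000
000011000
000000000
000000000
000000000
gen 11: 000000000
000000000
000000000
000111>00
000110000
000011000
000000000
000000000
000000000
gen 12: 000000000
000000000
000000000
000111100
000110v00
000011000
000000000
000000000
000000000
gen 13: 000000000
000000000
000000000
000111100
00011<100
000011000
000000000
000000000
000000000
gen 14: 000000000
000000000
000000000
00011^100
000111100
000011000
000000000
000000000
000000000
gen 15: 000000000
000000000
000000000
0001<0100
000111100
000011000
000000000
000000000
000000000
gen 16: 000000000
000000000
000000000
000100100
0001v1100
000011000
000000000
000000000
000000000
gen 17: 000000000
000000000
000000000
000100100
00010>100
000011000
000000000
000000000
000000000
gen 18: 000000000
000000000
000000000
00010^100
000100100
000011000
000000000
000000000
000000000
gen 19: 000000000
000000000
000000000
000101>00
000100100
000011000
000000000
000000000
000000000
gen 20: 000000000
000000000
000000^00
000101000
000100100
000011000
000000000
000000000
000000000
gen 21: 000000000
000000000
0000001>0
000101000
000100100
000011000
000000000
000000000
000000000
gen 22: 000000000
000000000
000000110
0001010v0
000100100
000011000
000000000
000000000
000000000
gen 23: 000000000
000000000
000000110
000101<10
000100100
000011000
000000000
000000000
000000000
gen 24: 000000000
000000000
000000^10
000101110
000100100
000011000
000000000
000000000
000000000
gen 25: 000000000
000000000
00000<010
000101110
000100100
000011000
000000000
000000000
000000000
gen 26: 000000000
00000^000
000001010
000101110
000100100
000011000
000000000
000000000
000000000
gen 27: 000000000
000001>00
000001010
000101110
000100100
000011000
000000000
000000000
000000000
gen 28: 000000000
000001100
000001v10
000101110
000100100
000011000
000000000
000000000
000000000
gen 29: 000000000
000001100
00000<110
000101110
000100100
000011000
000000000
000000000
000000000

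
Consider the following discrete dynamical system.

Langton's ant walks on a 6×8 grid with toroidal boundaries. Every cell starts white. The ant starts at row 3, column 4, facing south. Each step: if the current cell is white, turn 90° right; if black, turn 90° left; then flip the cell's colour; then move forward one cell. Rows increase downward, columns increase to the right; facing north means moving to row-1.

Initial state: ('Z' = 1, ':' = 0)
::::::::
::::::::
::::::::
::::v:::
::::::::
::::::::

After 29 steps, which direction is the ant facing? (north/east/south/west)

0) ::::::::
::::::::
::::::::
::::v:::
::::::::
::::::::
1) ::::::::
::::::::
::::::::
:::<Z:::
::::::::
::::::::
2) ::::::::
::::::::
:::^::::
:::ZZ:::
::::::::
::::::::
3) ::::::::
::::::::
:::Z>:::
:::ZZ:::
::::::::
::::::::
4) ::::::::
::::::::
:::ZZ:::
:::Zv:::
::::::::
::::::::
5) ::::::::
::::::::
:::ZZ:::
:::Z:>::
::::::::
::::::::
6) ::::::::
::::::::
:::ZZ:::
:::Z:Z::
:::::v::
::::::::
7) ::::::::
::::::::
:::ZZ:::
:::Z:Z::
::::<Z::
::::::::
8) ::::::::
::::::::
:::ZZ:::
:::Z^Z::
::::ZZ::
::::::::
9) ::::::::
::::::::
:::ZZ:::
:::ZZ>::
::::ZZ::
::::::::
10) ::::::::
::::::::
:::ZZ^::
:::ZZ:::
::::ZZ::
::::::::
11) ::::::::
::::::::
:::ZZZ>:
:::ZZ:::
::::ZZ::
::::::::
12) ::::::::
::::::::
:::ZZZZ:
:::ZZ:v:
::::ZZ::
::::::::
13) ::::::::
::::::::
:::ZZZZ:
:::ZZ<Z:
::::ZZ::
::::::::
14) ::::::::
::::::::
:::ZZ^Z:
:::ZZZZ:
::::ZZ::
::::::::
15) ::::::::
::::::::
:::Z<:Z:
:::ZZZZ:
::::ZZ::
::::::::
16) ::::::::
::::::::
:::Z::Z:
:::ZvZZ:
::::ZZ::
::::::::
17) ::::::::
::::::::
:::Z::Z:
:::Z:>Z:
::::ZZ::
::::::::
18) ::::::::
::::::::
:::Z:^Z:
:::Z::Z:
::::ZZ::
::::::::
19) ::::::::
::::::::
:::Z:Z>:
:::Z::Z:
::::ZZ::
::::::::
20) ::::::::
::::::^:
:::Z:Z::
:::Z::Z:
::::ZZ::
::::::::
21) ::::::::
::::::Z>
:::Z:Z::
:::Z::Z:
::::ZZ::
::::::::
22) ::::::::
::::::ZZ
:::Z:Z:v
:::Z::Z:
::::ZZ::
::::::::
23) ::::::::
::::::ZZ
:::Z:Z<Z
:::Z::Z:
::::ZZ::
::::::::
24) ::::::::
::::::^Z
:::Z:ZZZ
:::Z::Z:
::::ZZ::
::::::::
25) ::::::::
:::::<:Z
:::Z:ZZZ
:::Z::Z:
::::ZZ::
::::::::
26) :::::^::
:::::Z:Z
:::Z:ZZZ
:::Z::Z:
::::ZZ::
::::::::
27) :::::Z>:
:::::Z:Z
:::Z:ZZZ
:::Z::Z:
::::ZZ::
::::::::
28) :::::ZZ:
:::::ZvZ
:::Z:ZZZ
:::Z::Z:
::::ZZ::
::::::::
29) :::::ZZ:
:::::<ZZ
:::Z:ZZZ
:::Z::Z:
::::ZZ::
::::::::

west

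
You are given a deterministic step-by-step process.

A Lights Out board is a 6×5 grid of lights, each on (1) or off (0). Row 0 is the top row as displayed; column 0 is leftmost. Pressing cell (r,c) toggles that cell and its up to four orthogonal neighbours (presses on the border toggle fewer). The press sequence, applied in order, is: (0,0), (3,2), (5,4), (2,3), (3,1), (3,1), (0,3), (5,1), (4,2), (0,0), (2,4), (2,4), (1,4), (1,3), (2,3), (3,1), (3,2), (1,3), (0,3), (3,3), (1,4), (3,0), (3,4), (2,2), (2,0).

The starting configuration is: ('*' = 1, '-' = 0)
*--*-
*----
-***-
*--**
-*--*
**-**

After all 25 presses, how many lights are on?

gen 0: *--*-
*----
-***-
*--**
-*--*
**-**
gen 1: -*-*-
-----
-***-
*--**
-*--*
**-**
gen 2: -*-*-
-----
-*-*-
***-*
-**-*
**-**
gen 3: -*-*-
-----
-*-*-
***-*
-**--
**---
gen 4: -*-*-
---*-
-**-*
*****
-**--
**---
gen 5: -*-*-
---*-
--*-*
---**
--*--
**---
gen 6: -*-*-
---*-
-**-*
*****
-**--
**---
gen 7: -**-*
-----
-**-*
*****
-**--
**---
gen 8: -**-*
-----
-**-*
*****
--*--
--*--
gen 9: -**-*
-----
-**-*
**-**
-*-*-
-----
gen 10: *-*-*
*----
-**-*
**-**
-*-*-
-----
gen 11: *-*-*
*---*
-***-
**-*-
-*-*-
-----
gen 12: *-*-*
*----
-**-*
**-**
-*-*-
-----
gen 13: *-*--
*--**
-**--
**-**
-*-*-
-----
gen 14: *-**-
*-*--
-***-
**-**
-*-*-
-----
gen 15: *-**-
*-**-
-*--*
**--*
-*-*-
-----
gen 16: *-**-
*-**-
----*
--*-*
---*-
-----
gen 17: *-**-
*-**-
--*-*
-*-**
--**-
-----
gen 18: *-*--
*---*
--***
-*-**
--**-
-----
gen 19: *--**
*--**
--***
-*-**
--**-
-----
gen 20: *--**
*--**
--*-*
-**--
--*--
-----
gen 21: *--*-
*----
--*--
-**--
--*--
-----
gen 22: *--*-
*----
*-*--
*-*--
*-*--
-----
gen 23: *--*-
*----
*-*-*
*-***
*-*-*
-----
gen 24: *--*-
*-*--
**-**
*--**
*-*-*
-----
gen 25: *--*-
--*--
---**
---**
*-*-*
-----

10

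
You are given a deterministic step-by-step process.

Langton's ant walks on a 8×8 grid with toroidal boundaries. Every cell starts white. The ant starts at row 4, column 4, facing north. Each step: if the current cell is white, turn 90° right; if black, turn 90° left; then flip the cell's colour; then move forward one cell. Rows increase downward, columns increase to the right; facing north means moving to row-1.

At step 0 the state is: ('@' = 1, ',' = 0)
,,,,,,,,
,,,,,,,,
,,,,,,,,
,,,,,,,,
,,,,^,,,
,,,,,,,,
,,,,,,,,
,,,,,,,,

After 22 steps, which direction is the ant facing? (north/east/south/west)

north

k=0  ,,,,,,,,
,,,,,,,,
,,,,,,,,
,,,,,,,,
,,,,^,,,
,,,,,,,,
,,,,,,,,
,,,,,,,,
k=1  ,,,,,,,,
,,,,,,,,
,,,,,,,,
,,,,,,,,
,,,,@>,,
,,,,,,,,
,,,,,,,,
,,,,,,,,
k=2  ,,,,,,,,
,,,,,,,,
,,,,,,,,
,,,,,,,,
,,,,@@,,
,,,,,v,,
,,,,,,,,
,,,,,,,,
k=3  ,,,,,,,,
,,,,,,,,
,,,,,,,,
,,,,,,,,
,,,,@@,,
,,,,<@,,
,,,,,,,,
,,,,,,,,
k=4  ,,,,,,,,
,,,,,,,,
,,,,,,,,
,,,,,,,,
,,,,^@,,
,,,,@@,,
,,,,,,,,
,,,,,,,,
k=5  ,,,,,,,,
,,,,,,,,
,,,,,,,,
,,,,,,,,
,,,<,@,,
,,,,@@,,
,,,,,,,,
,,,,,,,,
k=6  ,,,,,,,,
,,,,,,,,
,,,,,,,,
,,,^,,,,
,,,@,@,,
,,,,@@,,
,,,,,,,,
,,,,,,,,
k=7  ,,,,,,,,
,,,,,,,,
,,,,,,,,
,,,@>,,,
,,,@,@,,
,,,,@@,,
,,,,,,,,
,,,,,,,,
k=8  ,,,,,,,,
,,,,,,,,
,,,,,,,,
,,,@@,,,
,,,@v@,,
,,,,@@,,
,,,,,,,,
,,,,,,,,
k=9  ,,,,,,,,
,,,,,,,,
,,,,,,,,
,,,@@,,,
,,,<@@,,
,,,,@@,,
,,,,,,,,
,,,,,,,,
k=10  ,,,,,,,,
,,,,,,,,
,,,,,,,,
,,,@@,,,
,,,,@@,,
,,,v@@,,
,,,,,,,,
,,,,,,,,
k=11  ,,,,,,,,
,,,,,,,,
,,,,,,,,
,,,@@,,,
,,,,@@,,
,,<@@@,,
,,,,,,,,
,,,,,,,,
k=12  ,,,,,,,,
,,,,,,,,
,,,,,,,,
,,,@@,,,
,,^,@@,,
,,@@@@,,
,,,,,,,,
,,,,,,,,
k=13  ,,,,,,,,
,,,,,,,,
,,,,,,,,
,,,@@,,,
,,@>@@,,
,,@@@@,,
,,,,,,,,
,,,,,,,,
k=14  ,,,,,,,,
,,,,,,,,
,,,,,,,,
,,,@@,,,
,,@@@@,,
,,@v@@,,
,,,,,,,,
,,,,,,,,
k=15  ,,,,,,,,
,,,,,,,,
,,,,,,,,
,,,@@,,,
,,@@@@,,
,,@,>@,,
,,,,,,,,
,,,,,,,,
k=16  ,,,,,,,,
,,,,,,,,
,,,,,,,,
,,,@@,,,
,,@@^@,,
,,@,,@,,
,,,,,,,,
,,,,,,,,
k=17  ,,,,,,,,
,,,,,,,,
,,,,,,,,
,,,@@,,,
,,@<,@,,
,,@,,@,,
,,,,,,,,
,,,,,,,,
k=18  ,,,,,,,,
,,,,,,,,
,,,,,,,,
,,,@@,,,
,,@,,@,,
,,@v,@,,
,,,,,,,,
,,,,,,,,
k=19  ,,,,,,,,
,,,,,,,,
,,,,,,,,
,,,@@,,,
,,@,,@,,
,,<@,@,,
,,,,,,,,
,,,,,,,,
k=20  ,,,,,,,,
,,,,,,,,
,,,,,,,,
,,,@@,,,
,,@,,@,,
,,,@,@,,
,,v,,,,,
,,,,,,,,
k=21  ,,,,,,,,
,,,,,,,,
,,,,,,,,
,,,@@,,,
,,@,,@,,
,,,@,@,,
,<@,,,,,
,,,,,,,,
k=22  ,,,,,,,,
,,,,,,,,
,,,,,,,,
,,,@@,,,
,,@,,@,,
,^,@,@,,
,@@,,,,,
,,,,,,,,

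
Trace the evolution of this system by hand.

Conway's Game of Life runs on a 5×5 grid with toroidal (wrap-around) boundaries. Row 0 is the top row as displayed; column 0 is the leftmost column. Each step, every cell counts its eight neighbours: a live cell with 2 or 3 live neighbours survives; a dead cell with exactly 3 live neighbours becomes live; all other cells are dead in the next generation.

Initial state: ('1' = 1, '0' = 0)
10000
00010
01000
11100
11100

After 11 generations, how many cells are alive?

4

0) 10000
00010
01000
11100
11100
1) 10101
00000
11000
00000
00101
2) 11001
00001
00000
11000
11001
3) 01010
00001
10000
01001
00100
4) 00110
10001
10001
11000
11110
5) 00000
11000
00000
00010
10010
6) 11001
00000
00000
00001
00001
7) 10001
10000
00000
00000
00011
8) 10010
10001
00000
00000
10011
9) 01010
10001
00000
00001
10010
10) 01110
10001
10001
00001
10110
11) 00000
00100
00010
01000
10000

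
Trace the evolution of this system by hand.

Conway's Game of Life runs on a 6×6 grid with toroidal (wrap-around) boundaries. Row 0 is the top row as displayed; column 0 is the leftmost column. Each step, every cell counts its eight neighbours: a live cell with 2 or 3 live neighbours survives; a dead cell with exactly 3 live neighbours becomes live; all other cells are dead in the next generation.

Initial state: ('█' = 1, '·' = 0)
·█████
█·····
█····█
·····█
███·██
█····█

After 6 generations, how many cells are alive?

6

[0] ·█████
█·····
█····█
·····█
███·██
█····█
[1] ·████·
··██··
█····█
······
·█··█·
······
[2] ·█··█·
█····█
······
█····█
······
·█··█·
[3] ·█··█·
█····█
······
······
█····█
······
[4] █····█
█····█
······
······
······
█····█
[5] ·█··█·
█····█
······
······
······
█····█
[6] ·█··█·
█····█
······
······
······
█····█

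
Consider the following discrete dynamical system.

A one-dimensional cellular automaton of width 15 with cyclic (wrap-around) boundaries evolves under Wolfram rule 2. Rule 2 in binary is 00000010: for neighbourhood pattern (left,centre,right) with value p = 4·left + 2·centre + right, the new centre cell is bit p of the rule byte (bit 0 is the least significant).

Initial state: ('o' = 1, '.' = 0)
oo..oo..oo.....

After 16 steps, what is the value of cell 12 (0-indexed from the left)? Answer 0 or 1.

step 0: oo..oo..oo.....
step 1: ...o...o......o
step 2: ..o...o......o.
step 3: .o...o......o..
step 4: o...o......o...
step 5: ...o......o...o
step 6: ..o......o...o.
step 7: .o......o...o..
step 8: o......o...o...
step 9: ......o...o...o
step 10: .....o...o...o.
step 11: ....o...o...o..
step 12: ...o...o...o...
step 13: ..o...o...o....
step 14: .o...o...o.....
step 15: o...o...o......
step 16: ...o...o......o

0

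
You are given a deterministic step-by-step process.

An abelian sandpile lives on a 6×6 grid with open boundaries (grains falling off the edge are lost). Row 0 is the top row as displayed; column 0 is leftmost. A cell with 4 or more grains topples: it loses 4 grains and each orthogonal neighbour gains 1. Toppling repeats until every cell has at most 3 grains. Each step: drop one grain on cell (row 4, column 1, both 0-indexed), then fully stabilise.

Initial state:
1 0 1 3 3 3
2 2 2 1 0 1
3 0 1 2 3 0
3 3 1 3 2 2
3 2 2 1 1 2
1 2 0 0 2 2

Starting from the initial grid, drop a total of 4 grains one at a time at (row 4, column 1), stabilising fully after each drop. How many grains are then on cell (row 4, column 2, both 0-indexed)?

0

step 0: 1 0 1 3 3 3
2 2 2 1 0 1
3 0 1 2 3 0
3 3 1 3 2 2
3 2 2 1 1 2
1 2 0 0 2 2
step 1: 1 0 1 3 3 3
2 2 2 1 0 1
3 0 1 2 3 0
3 3 1 3 2 2
3 3 2 1 1 2
1 2 0 0 2 2
step 2: 1 0 1 3 3 3
3 2 2 1 0 1
0 2 1 2 3 0
2 1 2 3 2 2
1 2 3 1 1 2
2 3 0 0 2 2
step 3: 1 0 1 3 3 3
3 2 2 1 0 1
0 2 1 2 3 0
2 1 2 3 2 2
1 3 3 1 1 2
2 3 0 0 2 2
step 4: 1 0 1 3 3 3
3 2 2 1 0 1
0 2 1 2 3 0
2 2 3 3 2 2
2 2 0 2 1 2
3 0 2 0 2 2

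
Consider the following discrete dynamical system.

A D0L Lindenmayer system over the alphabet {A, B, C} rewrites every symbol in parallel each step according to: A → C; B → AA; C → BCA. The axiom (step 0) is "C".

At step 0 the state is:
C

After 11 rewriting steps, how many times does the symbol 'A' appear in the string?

1171

t=0: C
t=1: BCA
t=2: AABCAC
t=3: CCAABCACBCA
t=4: BCABCACCAABCACBCAAABCAC
t=5: AABCACAABCACBCABCACCAABCACBCAAABCACCCAABCACBCA
t=6: CCAABCACBCACCAABCACBCAAABCACAABCACBCABCACCAABCACBCAAABCACCCAABCACBCABCABCACCAABCACBCAAABCAC
t=7: BCABCACCAABCACBCAAABCACBCABCACCAABCACBCAAABCACCCAABCACBCAC…CACBCAAABCACAABCACAABCACBCABCACCAABCACBCAAABCACCCAABCACBCA  (len 183)
t=8: AABCACAABCACBCABCACCAABCACBCAAABCACCCAABCACBCAAABCACAABCAC…CBCABCACCAABCACBCAAABCACCCAABCACBCABCABCACCAABCACBCAAABCAC  (len 366)
t=9: CCAABCACBCACCAABCACBCAAABCACAABCACBCABCACCAABCACBCAAABCACC…CACBCAAABCACAABCACAABCACBCABCACCAABCACBCAAABCACCCAABCACBCA  (len 731)
t=10: BCABCACCAABCACBCAAABCACBCABCACCAABCACBCAAABCACCCAABCACBCAC…CBCABCACCAABCACBCAAABCACCCAABCACBCABCABCACCAABCACBCAAABCAC  (len 1463)
t=11: AABCACAABCACBCABCACCAABCACBCAAABCACCCAABCACBCAAABCACAABCAC…CACBCAAABCACAABCACAABCACBCABCACCAABCACBCAAABCACCCAABCACBCA  (len 2926)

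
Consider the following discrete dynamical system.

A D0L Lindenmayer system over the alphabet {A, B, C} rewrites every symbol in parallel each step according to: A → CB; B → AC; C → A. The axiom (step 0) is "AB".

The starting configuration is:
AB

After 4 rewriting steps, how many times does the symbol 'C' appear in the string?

6

step 0: AB
step 1: CBAC
step 2: AACCBA
step 3: CBCBAAACCB
step 4: AACAACCBCBCBAAAC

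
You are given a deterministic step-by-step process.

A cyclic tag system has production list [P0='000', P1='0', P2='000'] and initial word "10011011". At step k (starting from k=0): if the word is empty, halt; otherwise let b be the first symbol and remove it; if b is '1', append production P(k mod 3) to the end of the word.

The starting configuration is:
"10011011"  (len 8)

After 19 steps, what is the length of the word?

t=0: "10011011"  (len 8)
t=1: "0011011000"  (len 10)
t=2: "011011000"  (len 9)
t=3: "11011000"  (len 8)
t=4: "1011000000"  (len 10)
t=5: "0110000000"  (len 10)
t=6: "110000000"  (len 9)
t=7: "10000000000"  (len 11)
t=8: "00000000000"  (len 11)
t=9: "0000000000"  (len 10)
t=10: "000000000"  (len 9)
t=11: "00000000"  (len 8)
t=12: "0000000"  (len 7)
t=13: "000000"  (len 6)
t=14: "00000"  (len 5)
t=15: "0000"  (len 4)
t=16: "000"  (len 3)
t=17: "00"  (len 2)
t=18: "0"  (len 1)
t=19: (halted — word empty)

0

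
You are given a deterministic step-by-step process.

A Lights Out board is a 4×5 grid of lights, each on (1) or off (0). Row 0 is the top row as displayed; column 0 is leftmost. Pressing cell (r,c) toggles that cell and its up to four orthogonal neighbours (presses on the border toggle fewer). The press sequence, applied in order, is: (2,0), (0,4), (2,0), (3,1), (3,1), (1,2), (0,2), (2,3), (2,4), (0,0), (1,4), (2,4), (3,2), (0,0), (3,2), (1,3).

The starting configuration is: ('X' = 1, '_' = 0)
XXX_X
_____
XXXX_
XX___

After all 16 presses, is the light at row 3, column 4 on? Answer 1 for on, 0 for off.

0

0) XXX_X
_____
XXXX_
XX___
1) XXX_X
X____
__XX_
_X___
2) XXXX_
X___X
__XX_
_X___
3) XXXX_
____X
XXXX_
XX___
4) XXXX_
____X
X_XX_
__X__
5) XXXX_
____X
XXXX_
XX___
6) XX_X_
_XXXX
XX_X_
XX___
7) X_X__
_X_XX
XX_X_
XX___
8) X_X__
_X__X
XXX_X
XX_X_
9) X_X__
_X___
XXXX_
XX_XX
10) _XX__
XX___
XXXX_
XX_XX
11) _XX_X
XX_XX
XXXXX
XX_XX
12) _XX_X
XX_X_
XXX__
XX_X_
13) _XX_X
XX_X_
XX___
X_X__
14) X_X_X
_X_X_
XX___
X_X__
15) X_X_X
_X_X_
XXX__
XX_X_
16) X_XXX
_XX_X
XXXX_
XX_X_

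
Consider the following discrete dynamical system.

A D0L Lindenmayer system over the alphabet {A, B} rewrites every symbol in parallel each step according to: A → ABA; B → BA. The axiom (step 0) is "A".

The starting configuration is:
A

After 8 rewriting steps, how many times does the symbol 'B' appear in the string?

987

t=0: A
t=1: ABA
t=2: ABABAABA
t=3: ABABAABABAABAABABAABA
t=4: ABABAABABAABAABABAABABAABAABABAABAABABAABABAABAABABAABA
t=5: ABABAABABAABAABABAABABAABAABABAABAABABAABABAABAABABAABABAA…ABAABABAABABAABAABABAABABAABAABABAABAABABAABABAABAABABAABA  (len 144)
t=6: ABABAABABAABAABABAABABAABAABABAABAABABAABABAABAABABAABABAA…ABAABABAABABAABAABABAABABAABAABABAABAABABAABABAABAABABAABA  (len 377)
t=7: ABABAABABAABAABABAABABAABAABABAABAABABAABABAABAABABAABABAA…ABAABABAABABAABAABABAABABAABAABABAABAABABAABABAABAABABAABA  (len 987)
t=8: ABABAABABAABAABABAABABAABAABABAABAABABAABABAABAABABAABABAA…ABAABABAABABAABAABABAABABAABAABABAABAABABAABABAABAABABAABA  (len 2584)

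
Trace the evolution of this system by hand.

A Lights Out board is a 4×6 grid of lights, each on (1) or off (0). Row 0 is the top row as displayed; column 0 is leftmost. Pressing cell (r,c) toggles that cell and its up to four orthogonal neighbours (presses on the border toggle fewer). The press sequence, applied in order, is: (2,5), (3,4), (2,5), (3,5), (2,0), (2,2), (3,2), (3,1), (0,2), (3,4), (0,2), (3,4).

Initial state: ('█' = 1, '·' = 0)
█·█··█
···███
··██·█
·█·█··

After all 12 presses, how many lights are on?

15

k=0  █·█··█
···███
··██·█
·█·█··
k=1  █·█··█
···██·
··███·
·█·█·█
k=2  █·█··█
···██·
··██··
·█··█·
k=3  █·█··█
···███
··████
·█··██
k=4  █·█··█
···███
··███·
·█····
k=5  █·█··█
█··███
█████·
██····
k=6  █·█··█
█·████
█···█·
███···
k=7  █·█··█
█·████
█·█·█·
█··█··
k=8  █·█··█
█·████
███·█·
·███··
k=9  ██·█·█
█··███
███·█·
·███··
k=10  ██·█·█
█··███
███···
·██·██
k=11  █·█··█
█·████
███···
·██·██
k=12  █·█··█
█·████
███·█·
·███··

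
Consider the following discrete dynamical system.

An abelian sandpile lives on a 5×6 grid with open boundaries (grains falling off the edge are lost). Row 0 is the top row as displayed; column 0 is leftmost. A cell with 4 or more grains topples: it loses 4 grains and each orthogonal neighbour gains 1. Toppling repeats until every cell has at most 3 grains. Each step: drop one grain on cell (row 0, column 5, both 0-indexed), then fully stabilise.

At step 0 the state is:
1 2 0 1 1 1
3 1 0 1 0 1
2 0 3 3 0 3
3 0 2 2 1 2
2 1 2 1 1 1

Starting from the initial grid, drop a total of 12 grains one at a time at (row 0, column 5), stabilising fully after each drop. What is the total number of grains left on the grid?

44

gen 0: 1 2 0 1 1 1
3 1 0 1 0 1
2 0 3 3 0 3
3 0 2 2 1 2
2 1 2 1 1 1
gen 1: 1 2 0 1 1 2
3 1 0 1 0 1
2 0 3 3 0 3
3 0 2 2 1 2
2 1 2 1 1 1
gen 2: 1 2 0 1 1 3
3 1 0 1 0 1
2 0 3 3 0 3
3 0 2 2 1 2
2 1 2 1 1 1
gen 3: 1 2 0 1 2 0
3 1 0 1 0 2
2 0 3 3 0 3
3 0 2 2 1 2
2 1 2 1 1 1
gen 4: 1 2 0 1 2 1
3 1 0 1 0 2
2 0 3 3 0 3
3 0 2 2 1 2
2 1 2 1 1 1
gen 5: 1 2 0 1 2 2
3 1 0 1 0 2
2 0 3 3 0 3
3 0 2 2 1 2
2 1 2 1 1 1
gen 6: 1 2 0 1 2 3
3 1 0 1 0 2
2 0 3 3 0 3
3 0 2 2 1 2
2 1 2 1 1 1
gen 7: 1 2 0 1 3 0
3 1 0 1 0 3
2 0 3 3 0 3
3 0 2 2 1 2
2 1 2 1 1 1
gen 8: 1 2 0 1 3 1
3 1 0 1 0 3
2 0 3 3 0 3
3 0 2 2 1 2
2 1 2 1 1 1
gen 9: 1 2 0 1 3 2
3 1 0 1 0 3
2 0 3 3 0 3
3 0 2 2 1 2
2 1 2 1 1 1
gen 10: 1 2 0 1 3 3
3 1 0 1 0 3
2 0 3 3 0 3
3 0 2 2 1 2
2 1 2 1 1 1
gen 11: 1 2 0 2 0 2
3 1 0 1 2 1
2 0 3 3 1 0
3 0 2 2 1 3
2 1 2 1 1 1
gen 12: 1 2 0 2 0 3
3 1 0 1 2 1
2 0 3 3 1 0
3 0 2 2 1 3
2 1 2 1 1 1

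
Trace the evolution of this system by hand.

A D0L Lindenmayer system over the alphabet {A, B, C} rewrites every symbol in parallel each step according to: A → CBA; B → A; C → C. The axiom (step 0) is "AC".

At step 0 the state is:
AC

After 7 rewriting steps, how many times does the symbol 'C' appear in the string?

34

k=0  AC
k=1  CBAC
k=2  CACBAC
k=3  CCBACACBAC
k=4  CCACBACCBACACBAC
k=5  CCCBACACBACCACBACCBACACBAC
k=6  CCCACBACCBACACBACCCBACACBACCACBACCBACACBAC
k=7  CCCCBACACBACCACBACCBACACBACCCACBACCBACACBACCCBACACBACCACBACCBACACBAC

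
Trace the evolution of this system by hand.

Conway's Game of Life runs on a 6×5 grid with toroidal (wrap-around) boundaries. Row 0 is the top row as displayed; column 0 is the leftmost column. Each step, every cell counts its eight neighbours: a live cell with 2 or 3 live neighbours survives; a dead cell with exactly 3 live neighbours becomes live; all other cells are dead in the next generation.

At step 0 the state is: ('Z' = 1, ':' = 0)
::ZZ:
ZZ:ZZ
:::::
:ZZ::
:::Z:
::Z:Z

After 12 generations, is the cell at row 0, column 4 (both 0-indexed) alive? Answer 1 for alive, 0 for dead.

step 0: ::ZZ:
ZZ:ZZ
:::::
:ZZ::
:::Z:
::Z:Z
step 1: :::::
ZZ:ZZ
:::ZZ
::Z::
:Z:Z:
::Z:Z
step 2: :ZZ::
Z:ZZ:
:Z:::
::Z:Z
:Z:Z:
::ZZ:
step 3: ::::Z
Z::Z:
ZZ::Z
ZZZZ:
:Z::Z
:::Z:
step 4: :::ZZ
:Z:Z:
:::::
:::Z:
:Z::Z
Z::ZZ
step 5: :::::
::ZZZ
::Z::
:::::
::Z::
::Z::
step 6: ::Z::
::ZZ:
::Z::
:::::
:::::
:::::
step 7: ::ZZ:
:ZZZ:
::ZZ:
:::::
:::::
:::::
step 8: :Z:Z:
:Z::Z
:Z:Z:
:::::
:::::
:::::
step 9: Z:Z::
:Z:ZZ
Z:Z::
:::::
:::::
:::::
step 10: ZZZZZ
:::ZZ
ZZZZZ
:::::
:::::
:::::
step 11: ZZZ::
:::::
ZZZ::
ZZZZZ
:::::
ZZZZZ
step 12: :::::
:::::
:::::
:::ZZ
:::::
:::ZZ

0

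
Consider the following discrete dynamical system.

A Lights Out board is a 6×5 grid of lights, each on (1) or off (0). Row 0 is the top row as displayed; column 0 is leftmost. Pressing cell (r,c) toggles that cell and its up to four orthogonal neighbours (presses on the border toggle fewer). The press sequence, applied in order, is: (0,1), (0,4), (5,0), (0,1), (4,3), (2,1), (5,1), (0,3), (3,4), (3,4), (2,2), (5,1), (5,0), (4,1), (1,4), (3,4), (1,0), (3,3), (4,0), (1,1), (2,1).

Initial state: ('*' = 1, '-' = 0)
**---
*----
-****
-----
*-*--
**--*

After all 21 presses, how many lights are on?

0) **---
*----
-****
-----
*-*--
**--*
1) --*--
**---
-****
-----
*-*--
**--*
2) --***
**--*
-****
-----
*-*--
**--*
3) --***
**--*
-****
-----
--*--
----*
4) **-**
*---*
-****
-----
--*--
----*
5) **-**
*---*
-****
---*-
---**
---**
6) **-**
**--*
*--**
-*-*-
---**
---**
7) **-**
**--*
*--**
-*-*-
-*-**
*****
8) ***--
**-**
*--**
-*-*-
-*-**
*****
9) ***--
**-**
*--*-
-*--*
-*-*-
*****
10) ***--
**-**
*--**
-*-*-
-*-**
*****
11) ***--
*****
***-*
-***-
-*-**
*****
12) ***--
*****
***-*
-***-
---**
---**
13) ***--
*****
***-*
-***-
*--**
**-**
14) ***--
*****
***-*
--**-
-****
*--**
15) ***-*
***--
***--
--**-
-****
*--**
16) ***-*
***--
***-*
--*-*
-***-
*--**
17) -**-*
--*--
-**-*
--*-*
-***-
*--**
18) -**-*
--*--
-****
---*-
-**--
*--**
19) -**-*
--*--
-****
*--*-
*-*--
---**
20) --*-*
**---
--***
*--*-
*-*--
---**
21) --*-*
*----
**-**
**-*-
*-*--
---**

14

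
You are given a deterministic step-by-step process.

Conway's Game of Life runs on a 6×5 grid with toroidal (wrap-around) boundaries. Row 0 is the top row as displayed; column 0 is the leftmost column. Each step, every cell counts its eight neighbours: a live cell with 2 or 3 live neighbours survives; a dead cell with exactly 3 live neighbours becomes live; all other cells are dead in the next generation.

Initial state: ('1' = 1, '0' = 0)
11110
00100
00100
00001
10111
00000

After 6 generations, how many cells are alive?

step 0: 11110
00100
00100
00001
10111
00000
step 1: 01110
00000
00010
11101
10011
00000
step 2: 00100
00010
11111
01100
00110
11000
step 3: 01100
10000
10001
00000
10010
01010
step 4: 11100
10001
10001
10000
00101
11011
step 5: 00100
00010
01000
11010
00100
00000
step 6: 00000
00100
11001
11000
01100
00000

8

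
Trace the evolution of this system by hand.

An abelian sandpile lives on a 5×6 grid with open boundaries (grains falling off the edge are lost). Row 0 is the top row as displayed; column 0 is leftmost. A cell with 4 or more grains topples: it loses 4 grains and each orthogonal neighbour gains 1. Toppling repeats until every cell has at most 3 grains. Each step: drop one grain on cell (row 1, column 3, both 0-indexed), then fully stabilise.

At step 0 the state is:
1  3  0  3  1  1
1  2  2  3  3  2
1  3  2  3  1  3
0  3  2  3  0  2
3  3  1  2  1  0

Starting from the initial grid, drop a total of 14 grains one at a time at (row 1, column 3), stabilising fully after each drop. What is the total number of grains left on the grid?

[0] 1  3  0  3  1  1
1  2  2  3  3  2
1  3  2  3  1  3
0  3  2  3  0  2
3  3  1  2  1  0
[1] 1  3  1  0  3  1
1  2  3  3  0  3
1  3  3  1  3  3
0  3  3  0  1  2
3  3  1  3  1  0
[2] 2  0  3  1  3  1
2  1  2  1  1  3
2  2  2  3  3  3
2  2  1  1  1  2
0  1  3  3  1  0
[3] 2  0  3  1  3  1
2  1  2  2  1  3
2  2  2  3  3  3
2  2  1  1  1  2
0  1  3  3  1  0
[4] 2  0  3  1  3  1
2  1  2  3  1  3
2  2  2  3  3  3
2  2  1  1  1  2
0  1  3  3  1  0
[5] 2  0  3  3  0  3
2  1  3  2  1  1
2  2  3  1  2  1
2  2  1  2  2  3
0  1  3  3  1  0
[6] 2  0  3  3  0  3
2  1  3  3  1  1
2  2  3  1  2  1
2  2  1  2  2  3
0  1  3  3  1  0
[7] 2  1  1  1  1  3
2  2  2  2  2  1
2  3  0  3  2  1
2  2  2  2  2  3
0  1  3  3  1  0
[8] 2  1  1  1  1  3
2  2  2  3  2  1
2  3  0  3  2  1
2  2  2  2  2  3
0  1  3  3  1  0
[9] 2  1  1  2  1  3
2  2  3  1  3  1
2  3  1  0  3  1
2  2  2  3  2  3
0  1  3  3  1  0
[10] 2  1  1  2  1  3
2  2  3  2  3  1
2  3  1  0  3  1
2  2  2  3  2  3
0  1  3  3  1  0
[11] 2  1  1  2  1  3
2  2  3  3  3  1
2  3  1  0  3  1
2  2  2  3  2  3
0  1  3  3  1  0
[12] 2  1  2  3  2  3
2  3  0  2  1  2
2  3  2  2  0  2
2  2  2  3  3  3
0  1  3  3  1  0
[13] 2  1  2  3  2  3
2  3  0  3  1  2
2  3  2  2  0  2
2  2  2  3  3  3
0  1  3  3  1  0
[14] 2  1  3  0  3  3
2  3  1  1  2  2
2  3  2  3  0  2
2  2  2  3  3  3
0  1  3  3  1  0

58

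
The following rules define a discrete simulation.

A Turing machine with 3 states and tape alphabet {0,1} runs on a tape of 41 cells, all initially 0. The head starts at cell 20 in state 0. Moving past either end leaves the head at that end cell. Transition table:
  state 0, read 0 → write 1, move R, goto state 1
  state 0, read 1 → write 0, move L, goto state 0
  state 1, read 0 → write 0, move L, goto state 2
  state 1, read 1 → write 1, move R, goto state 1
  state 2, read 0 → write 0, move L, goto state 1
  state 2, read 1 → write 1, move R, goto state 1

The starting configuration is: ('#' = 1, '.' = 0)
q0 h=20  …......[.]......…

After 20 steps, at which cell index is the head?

k=0  q0 h=20  …......[.]......…
k=1  q1 h=21  ….....#[.]......…
k=2  q2 h=20  …......[#]......…
k=3  q1 h=21  ….....#[.]......…
k=4  q2 h=20  …......[#]......…
k=5  q1 h=21  ….....#[.]......…
k=6  q2 h=20  …......[#]......…
k=7  q1 h=21  ….....#[.]......…
k=8  q2 h=20  …......[#]......…
k=9  q1 h=21  ….....#[.]......…
k=10  q2 h=20  …......[#]......…
k=11  q1 h=21  ….....#[.]......…
k=12  q2 h=20  …......[#]......…
k=13  q1 h=21  ….....#[.]......…
k=14  q2 h=20  …......[#]......…
k=15  q1 h=21  ….....#[.]......…
k=16  q2 h=20  …......[#]......…
k=17  q1 h=21  ….....#[.]......…
k=18  q2 h=20  …......[#]......…
k=19  q1 h=21  ….....#[.]......…
k=20  q2 h=20  …......[#]......…

20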